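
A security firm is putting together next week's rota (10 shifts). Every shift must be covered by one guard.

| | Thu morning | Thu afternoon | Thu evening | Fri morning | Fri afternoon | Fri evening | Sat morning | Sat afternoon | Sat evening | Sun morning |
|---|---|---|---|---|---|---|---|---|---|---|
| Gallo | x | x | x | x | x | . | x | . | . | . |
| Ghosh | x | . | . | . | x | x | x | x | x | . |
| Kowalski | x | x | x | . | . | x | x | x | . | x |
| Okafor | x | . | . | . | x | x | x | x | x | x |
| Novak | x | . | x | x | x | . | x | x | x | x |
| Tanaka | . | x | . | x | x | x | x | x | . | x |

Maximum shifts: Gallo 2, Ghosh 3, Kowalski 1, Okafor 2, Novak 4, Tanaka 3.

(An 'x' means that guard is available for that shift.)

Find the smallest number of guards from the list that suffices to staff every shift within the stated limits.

3

10 slots to fill and no one can take more than 4, so at least ⌈10/4⌉ = 3 guards are needed.
Ghosh, Novak, and Tanaka alone can cover everything: Thu morning→Ghosh, Thu afternoon→Tanaka, Thu evening→Novak, Fri morning→Novak, Fri afternoon→Novak, Fri evening→Ghosh, Sat morning→Tanaka, Sat afternoon→Tanaka, Sat evening→Ghosh, Sun morning→Novak.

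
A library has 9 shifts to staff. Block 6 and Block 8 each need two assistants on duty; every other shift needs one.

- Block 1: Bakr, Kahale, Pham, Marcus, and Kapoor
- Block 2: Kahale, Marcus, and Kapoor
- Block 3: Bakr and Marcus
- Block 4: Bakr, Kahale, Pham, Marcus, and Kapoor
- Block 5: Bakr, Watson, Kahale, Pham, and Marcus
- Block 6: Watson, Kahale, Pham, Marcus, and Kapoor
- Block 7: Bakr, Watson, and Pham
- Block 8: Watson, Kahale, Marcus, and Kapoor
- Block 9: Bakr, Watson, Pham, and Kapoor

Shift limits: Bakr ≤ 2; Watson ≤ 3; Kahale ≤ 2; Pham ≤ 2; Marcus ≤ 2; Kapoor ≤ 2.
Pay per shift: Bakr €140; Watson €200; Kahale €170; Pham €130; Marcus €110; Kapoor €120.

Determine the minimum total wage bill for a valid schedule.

€1540

Picking the cheapest available assistant for each shift independently would cost €1260, but that ignores the shift limits.
An optimal schedule: Block 1→Kapoor, Block 2→Marcus, Block 3→Marcus, Block 4→Bakr, Block 5→Bakr, Block 6→Pham+Kahale, Block 7→Pham, Block 8→Kahale+Watson, Block 9→Kapoor.
Total: 120 + 110 + 110 + 140 + 140 + 130 + 170 + 130 + 170 + 200 + 120 = €1540.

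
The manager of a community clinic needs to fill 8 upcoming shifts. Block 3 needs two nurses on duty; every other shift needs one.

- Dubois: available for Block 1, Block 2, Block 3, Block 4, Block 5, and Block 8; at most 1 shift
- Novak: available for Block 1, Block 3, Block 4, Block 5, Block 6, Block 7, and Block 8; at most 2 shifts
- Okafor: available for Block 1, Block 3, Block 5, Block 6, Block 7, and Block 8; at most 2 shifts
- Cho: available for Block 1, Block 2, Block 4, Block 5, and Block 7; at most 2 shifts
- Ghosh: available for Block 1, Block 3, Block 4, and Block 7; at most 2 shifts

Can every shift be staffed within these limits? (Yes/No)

One valid schedule: Block 1→Ghosh, Block 2→Dubois, Block 3→Okafor+Ghosh, Block 4→Cho, Block 5→Okafor, Block 6→Novak, Block 7→Cho, Block 8→Novak.
Loads: Dubois 1/1, Novak 2/2, Okafor 2/2, Cho 2/2, Ghosh 2/2 — all within limits.

Yes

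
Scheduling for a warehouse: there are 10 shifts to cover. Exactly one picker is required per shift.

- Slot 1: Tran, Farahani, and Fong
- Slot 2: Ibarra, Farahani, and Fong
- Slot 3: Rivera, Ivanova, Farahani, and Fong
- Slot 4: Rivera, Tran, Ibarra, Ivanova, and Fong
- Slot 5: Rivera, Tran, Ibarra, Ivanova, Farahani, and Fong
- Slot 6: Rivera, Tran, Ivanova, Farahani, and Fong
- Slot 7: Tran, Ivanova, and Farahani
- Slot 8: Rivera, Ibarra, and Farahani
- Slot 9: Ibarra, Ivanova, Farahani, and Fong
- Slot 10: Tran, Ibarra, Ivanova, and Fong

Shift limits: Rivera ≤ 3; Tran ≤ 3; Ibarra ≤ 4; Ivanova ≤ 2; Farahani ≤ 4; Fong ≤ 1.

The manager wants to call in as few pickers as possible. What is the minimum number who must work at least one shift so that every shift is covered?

3

10 slots to fill and no one can take more than 4, so at least ⌈10/4⌉ = 3 pickers are needed.
Rivera, Tran, and Ibarra alone can cover everything: Slot 1→Tran, Slot 2→Ibarra, Slot 3→Rivera, Slot 4→Ibarra, Slot 5→Ibarra, Slot 6→Rivera, Slot 7→Tran, Slot 8→Rivera, Slot 9→Ibarra, Slot 10→Tran.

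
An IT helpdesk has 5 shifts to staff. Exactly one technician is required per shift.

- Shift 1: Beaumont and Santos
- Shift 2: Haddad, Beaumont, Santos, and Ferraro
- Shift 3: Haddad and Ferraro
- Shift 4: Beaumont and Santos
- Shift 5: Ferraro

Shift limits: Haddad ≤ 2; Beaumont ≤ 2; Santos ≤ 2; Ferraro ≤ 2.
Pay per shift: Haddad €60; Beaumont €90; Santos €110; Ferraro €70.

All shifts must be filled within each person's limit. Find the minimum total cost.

€370

Shift 5 can only be covered by Ferraro, so that assignment is forced.
Picking the cheapest available technician for each shift independently would cost €370, and that bound is achievable.
An optimal schedule: Shift 1→Beaumont, Shift 2→Haddad, Shift 3→Haddad, Shift 4→Beaumont, Shift 5→Ferraro.
Total: 90 + 60 + 60 + 90 + 70 = €370.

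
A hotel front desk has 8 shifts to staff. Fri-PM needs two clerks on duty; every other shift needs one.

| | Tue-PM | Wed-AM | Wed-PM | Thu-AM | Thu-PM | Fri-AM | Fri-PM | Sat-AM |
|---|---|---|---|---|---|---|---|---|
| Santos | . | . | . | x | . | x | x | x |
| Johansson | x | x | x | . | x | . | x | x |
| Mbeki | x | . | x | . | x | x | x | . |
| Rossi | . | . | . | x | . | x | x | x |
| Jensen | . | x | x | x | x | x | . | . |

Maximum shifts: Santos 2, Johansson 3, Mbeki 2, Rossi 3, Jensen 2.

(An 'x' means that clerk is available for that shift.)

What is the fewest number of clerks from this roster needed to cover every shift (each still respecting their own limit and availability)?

4

9 slots to fill and no one can take more than 3, so at least ⌈9/3⌉ = 3 clerks are needed.
Any 3 clerks together have capacity at most 3+3+2 = 8 < 9 slots, so 3 can never suffice.
Santos, Johansson, Mbeki, and Rossi alone can cover everything: Tue-PM→Johansson, Wed-AM→Johansson, Wed-PM→Johansson, Thu-AM→Santos, Thu-PM→Mbeki, Fri-AM→Santos, Fri-PM→Mbeki+Rossi, Sat-AM→Rossi.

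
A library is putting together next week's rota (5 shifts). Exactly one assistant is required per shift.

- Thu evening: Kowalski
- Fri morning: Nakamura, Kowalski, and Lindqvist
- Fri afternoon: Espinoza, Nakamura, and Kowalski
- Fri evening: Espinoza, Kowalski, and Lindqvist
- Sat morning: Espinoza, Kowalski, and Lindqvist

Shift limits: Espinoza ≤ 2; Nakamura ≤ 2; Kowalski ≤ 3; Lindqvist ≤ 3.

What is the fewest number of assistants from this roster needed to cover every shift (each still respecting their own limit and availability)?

2

5 slots to fill and no one can take more than 3, so at least ⌈5/3⌉ = 2 assistants are needed.
Espinoza and Kowalski alone can cover everything: Thu evening→Kowalski, Fri morning→Kowalski, Fri afternoon→Espinoza, Fri evening→Espinoza, Sat morning→Kowalski.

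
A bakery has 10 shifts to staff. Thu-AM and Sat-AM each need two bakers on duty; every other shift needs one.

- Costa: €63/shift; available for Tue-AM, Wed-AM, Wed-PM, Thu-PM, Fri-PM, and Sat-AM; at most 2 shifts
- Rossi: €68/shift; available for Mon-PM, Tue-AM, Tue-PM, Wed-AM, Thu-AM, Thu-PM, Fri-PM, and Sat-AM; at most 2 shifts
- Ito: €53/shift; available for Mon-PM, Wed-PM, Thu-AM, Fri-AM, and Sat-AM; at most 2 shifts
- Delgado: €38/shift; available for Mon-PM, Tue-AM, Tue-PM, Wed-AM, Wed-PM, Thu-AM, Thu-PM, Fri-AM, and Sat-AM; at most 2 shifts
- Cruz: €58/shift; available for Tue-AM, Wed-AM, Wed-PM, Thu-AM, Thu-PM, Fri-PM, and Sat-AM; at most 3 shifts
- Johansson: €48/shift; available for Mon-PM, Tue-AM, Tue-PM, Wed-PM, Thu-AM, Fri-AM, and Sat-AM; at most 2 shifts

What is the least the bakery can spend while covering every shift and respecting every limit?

€646

Picking the cheapest available baker for each shift independently would cost €496, but that ignores the shift limits.
An optimal schedule: Mon-PM→Johansson, Tue-AM→Johansson, Tue-PM→Delgado, Wed-AM→Cruz, Wed-PM→Costa, Thu-AM→Ito+Rossi, Thu-PM→Cruz, Fri-AM→Delgado, Fri-PM→Cruz, Sat-AM→Ito+Costa.
Total: 48 + 48 + 38 + 58 + 63 + 53 + 68 + 58 + 38 + 58 + 53 + 63 = €646.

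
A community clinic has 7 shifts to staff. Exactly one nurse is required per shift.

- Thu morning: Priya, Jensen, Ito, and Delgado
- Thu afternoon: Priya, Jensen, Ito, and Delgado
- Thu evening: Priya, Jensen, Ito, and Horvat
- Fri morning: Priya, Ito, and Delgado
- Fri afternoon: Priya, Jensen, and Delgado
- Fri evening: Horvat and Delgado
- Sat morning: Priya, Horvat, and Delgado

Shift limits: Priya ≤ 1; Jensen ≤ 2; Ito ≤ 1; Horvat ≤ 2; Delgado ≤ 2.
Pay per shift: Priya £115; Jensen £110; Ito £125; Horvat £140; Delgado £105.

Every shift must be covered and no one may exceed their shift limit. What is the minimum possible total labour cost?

Picking the cheapest available nurse for each shift independently would cost £740, but that ignores the shift limits.
An optimal schedule: Thu morning→Jensen, Thu afternoon→Ito, Thu evening→Horvat, Fri morning→Delgado, Fri afternoon→Jensen, Fri evening→Delgado, Sat morning→Priya.
Total: 110 + 125 + 140 + 105 + 110 + 105 + 115 = £810.

£810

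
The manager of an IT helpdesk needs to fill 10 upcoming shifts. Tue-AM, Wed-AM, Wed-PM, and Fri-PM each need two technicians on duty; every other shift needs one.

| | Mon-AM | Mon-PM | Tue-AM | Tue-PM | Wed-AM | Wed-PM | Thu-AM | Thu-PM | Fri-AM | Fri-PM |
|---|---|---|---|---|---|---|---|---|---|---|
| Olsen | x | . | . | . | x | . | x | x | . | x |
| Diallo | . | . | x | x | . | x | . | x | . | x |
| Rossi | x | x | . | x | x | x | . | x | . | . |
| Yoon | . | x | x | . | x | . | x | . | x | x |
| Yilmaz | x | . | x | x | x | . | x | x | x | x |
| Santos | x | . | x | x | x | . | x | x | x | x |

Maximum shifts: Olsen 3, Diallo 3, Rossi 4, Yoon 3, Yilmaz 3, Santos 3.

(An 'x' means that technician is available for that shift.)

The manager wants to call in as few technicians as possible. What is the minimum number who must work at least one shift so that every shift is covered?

5

14 slots to fill and no one can take more than 4, so at least ⌈14/4⌉ = 4 technicians are needed.
Any 4 technicians together have capacity at most 4+3+3+3 = 13 < 14 slots, so 4 can never suffice.
Olsen, Diallo, Rossi, Yoon, and Yilmaz alone can cover everything: Mon-AM→Olsen, Mon-PM→Rossi, Tue-AM→Diallo+Yoon, Tue-PM→Diallo, Wed-AM→Rossi+Yilmaz, Wed-PM→Diallo+Rossi, Thu-AM→Olsen, Thu-PM→Olsen, Fri-AM→Yoon, Fri-PM→Yoon+Yilmaz.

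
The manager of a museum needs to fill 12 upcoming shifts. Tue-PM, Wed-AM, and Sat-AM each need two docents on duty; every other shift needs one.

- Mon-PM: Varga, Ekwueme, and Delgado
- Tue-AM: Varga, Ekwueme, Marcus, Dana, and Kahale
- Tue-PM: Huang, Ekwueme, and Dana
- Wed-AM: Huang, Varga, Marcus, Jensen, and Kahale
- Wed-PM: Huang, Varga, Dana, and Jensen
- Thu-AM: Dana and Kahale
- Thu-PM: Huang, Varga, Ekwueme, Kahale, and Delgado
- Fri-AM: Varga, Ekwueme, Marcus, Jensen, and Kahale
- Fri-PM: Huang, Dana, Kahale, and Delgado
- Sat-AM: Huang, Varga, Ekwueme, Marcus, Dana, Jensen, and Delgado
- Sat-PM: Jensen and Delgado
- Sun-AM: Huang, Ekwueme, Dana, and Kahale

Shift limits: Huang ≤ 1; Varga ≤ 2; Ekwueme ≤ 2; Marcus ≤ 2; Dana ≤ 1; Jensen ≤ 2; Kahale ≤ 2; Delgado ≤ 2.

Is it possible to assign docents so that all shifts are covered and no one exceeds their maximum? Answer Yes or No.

Total capacity is 1+2+2+2+1+2+2+2 = 14 but 15 worker-slots are needed — infeasible.

No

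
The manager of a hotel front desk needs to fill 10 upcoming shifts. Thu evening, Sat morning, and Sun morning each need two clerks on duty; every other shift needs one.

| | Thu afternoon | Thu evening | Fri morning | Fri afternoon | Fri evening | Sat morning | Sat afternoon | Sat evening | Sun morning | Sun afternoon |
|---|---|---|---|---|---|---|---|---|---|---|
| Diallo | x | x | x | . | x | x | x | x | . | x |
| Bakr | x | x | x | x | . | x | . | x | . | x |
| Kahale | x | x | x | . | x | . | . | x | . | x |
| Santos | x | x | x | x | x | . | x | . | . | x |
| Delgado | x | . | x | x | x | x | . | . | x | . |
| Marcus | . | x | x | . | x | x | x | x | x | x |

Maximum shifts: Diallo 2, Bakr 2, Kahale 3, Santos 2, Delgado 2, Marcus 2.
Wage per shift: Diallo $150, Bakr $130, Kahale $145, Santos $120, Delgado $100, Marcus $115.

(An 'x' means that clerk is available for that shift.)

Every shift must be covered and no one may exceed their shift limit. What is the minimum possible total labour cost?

Sun morning can only be covered by Delgado and Marcus, so that assignment is forced.
Picking the cheapest available clerk for each shift independently would cost $1410, but that ignores the shift limits.
An optimal schedule: Thu afternoon→Bakr, Thu evening→Kahale+Santos, Fri morning→Santos, Fri afternoon→Bakr, Fri evening→Kahale, Sat morning→Delgado+Marcus, Sat afternoon→Diallo, Sat evening→Diallo, Sun morning→Delgado+Marcus, Sun afternoon→Kahale.
Total: 130 + 145 + 120 + 120 + 130 + 145 + 100 + 115 + 150 + 150 + 100 + 115 + 145 = $1665.

$1665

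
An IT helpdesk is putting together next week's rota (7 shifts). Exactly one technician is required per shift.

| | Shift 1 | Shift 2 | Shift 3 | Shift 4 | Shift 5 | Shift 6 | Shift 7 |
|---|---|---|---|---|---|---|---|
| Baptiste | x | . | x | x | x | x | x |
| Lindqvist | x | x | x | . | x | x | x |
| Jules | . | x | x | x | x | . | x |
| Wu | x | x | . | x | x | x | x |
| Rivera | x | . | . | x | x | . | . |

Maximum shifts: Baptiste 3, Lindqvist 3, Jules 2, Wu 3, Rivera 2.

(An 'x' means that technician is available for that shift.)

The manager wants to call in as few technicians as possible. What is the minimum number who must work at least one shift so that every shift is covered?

7 slots to fill and no one can take more than 3, so at least ⌈7/3⌉ = 3 technicians are needed.
Baptiste, Lindqvist, and Jules alone can cover everything: Shift 1→Baptiste, Shift 2→Lindqvist, Shift 3→Lindqvist, Shift 4→Baptiste, Shift 5→Lindqvist, Shift 6→Baptiste, Shift 7→Jules.

3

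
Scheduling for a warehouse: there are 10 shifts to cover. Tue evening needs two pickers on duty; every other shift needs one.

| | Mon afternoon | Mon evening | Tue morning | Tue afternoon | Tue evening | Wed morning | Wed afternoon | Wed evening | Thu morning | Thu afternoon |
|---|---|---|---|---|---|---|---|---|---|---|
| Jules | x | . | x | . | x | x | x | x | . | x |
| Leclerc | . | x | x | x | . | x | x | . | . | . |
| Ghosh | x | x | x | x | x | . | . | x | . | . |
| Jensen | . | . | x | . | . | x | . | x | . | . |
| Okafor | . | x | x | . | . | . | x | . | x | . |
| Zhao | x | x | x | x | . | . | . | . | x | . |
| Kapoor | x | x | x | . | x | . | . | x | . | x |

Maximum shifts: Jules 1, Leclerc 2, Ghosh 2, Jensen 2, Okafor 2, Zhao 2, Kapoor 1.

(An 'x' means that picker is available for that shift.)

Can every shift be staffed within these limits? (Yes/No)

One valid schedule: Mon afternoon→Ghosh, Mon evening→Zhao, Tue morning→Jensen, Tue afternoon→Leclerc, Tue evening→Ghosh+Kapoor, Wed morning→Leclerc, Wed afternoon→Okafor, Wed evening→Jensen, Thu morning→Okafor, Thu afternoon→Jules.
Loads: Jules 1/1, Leclerc 2/2, Ghosh 2/2, Jensen 2/2, Okafor 2/2, Zhao 1/2, Kapoor 1/1 — all within limits.

Yes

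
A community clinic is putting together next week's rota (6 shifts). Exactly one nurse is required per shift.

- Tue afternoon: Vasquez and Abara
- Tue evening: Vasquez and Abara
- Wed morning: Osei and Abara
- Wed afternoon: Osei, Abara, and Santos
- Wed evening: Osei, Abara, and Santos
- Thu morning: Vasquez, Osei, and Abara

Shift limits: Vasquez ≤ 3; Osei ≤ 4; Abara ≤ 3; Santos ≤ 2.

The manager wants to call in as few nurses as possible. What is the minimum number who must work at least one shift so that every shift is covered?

2

6 slots to fill and no one can take more than 4, so at least ⌈6/4⌉ = 2 nurses are needed.
Vasquez and Osei alone can cover everything: Tue afternoon→Vasquez, Tue evening→Vasquez, Wed morning→Osei, Wed afternoon→Osei, Wed evening→Osei, Thu morning→Vasquez.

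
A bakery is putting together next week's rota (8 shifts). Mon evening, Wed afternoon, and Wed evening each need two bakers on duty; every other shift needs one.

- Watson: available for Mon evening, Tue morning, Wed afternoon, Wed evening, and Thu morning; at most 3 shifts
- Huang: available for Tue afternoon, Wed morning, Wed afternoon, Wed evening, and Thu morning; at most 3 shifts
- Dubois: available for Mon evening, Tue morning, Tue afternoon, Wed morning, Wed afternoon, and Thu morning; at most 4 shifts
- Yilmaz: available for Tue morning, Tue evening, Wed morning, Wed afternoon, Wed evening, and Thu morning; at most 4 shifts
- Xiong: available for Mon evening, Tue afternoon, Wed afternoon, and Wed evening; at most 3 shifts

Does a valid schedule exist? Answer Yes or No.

Yes

Tue evening can only be covered by Yilmaz, so that assignment is forced.
One valid schedule: Mon evening→Watson+Dubois, Tue morning→Watson, Tue afternoon→Huang, Tue evening→Yilmaz, Wed morning→Huang, Wed afternoon→Dubois+Yilmaz, Wed evening→Huang+Yilmaz, Thu morning→Watson.
Loads: Watson 3/3, Huang 3/3, Dubois 2/4, Yilmaz 3/4, Xiong 0/3 — all within limits.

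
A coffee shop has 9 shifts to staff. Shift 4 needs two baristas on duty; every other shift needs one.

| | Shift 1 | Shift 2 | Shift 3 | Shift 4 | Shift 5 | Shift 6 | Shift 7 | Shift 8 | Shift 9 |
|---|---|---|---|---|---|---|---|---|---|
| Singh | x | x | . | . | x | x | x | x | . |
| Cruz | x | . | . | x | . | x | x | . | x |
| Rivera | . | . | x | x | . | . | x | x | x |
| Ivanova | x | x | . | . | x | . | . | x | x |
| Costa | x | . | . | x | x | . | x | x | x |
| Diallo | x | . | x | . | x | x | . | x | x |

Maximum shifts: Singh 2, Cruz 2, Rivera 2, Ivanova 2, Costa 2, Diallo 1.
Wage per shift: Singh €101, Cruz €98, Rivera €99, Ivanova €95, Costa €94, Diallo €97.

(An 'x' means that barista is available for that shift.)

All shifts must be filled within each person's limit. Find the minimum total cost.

€970

Picking the cheapest available barista for each shift independently would cost €951, but that ignores the shift limits.
An optimal schedule: Shift 1→Ivanova, Shift 2→Ivanova, Shift 3→Diallo, Shift 4→Costa+Cruz, Shift 5→Costa, Shift 6→Cruz, Shift 7→Rivera, Shift 8→Singh, Shift 9→Rivera.
Total: 95 + 95 + 97 + 94 + 98 + 94 + 98 + 99 + 101 + 99 = €970.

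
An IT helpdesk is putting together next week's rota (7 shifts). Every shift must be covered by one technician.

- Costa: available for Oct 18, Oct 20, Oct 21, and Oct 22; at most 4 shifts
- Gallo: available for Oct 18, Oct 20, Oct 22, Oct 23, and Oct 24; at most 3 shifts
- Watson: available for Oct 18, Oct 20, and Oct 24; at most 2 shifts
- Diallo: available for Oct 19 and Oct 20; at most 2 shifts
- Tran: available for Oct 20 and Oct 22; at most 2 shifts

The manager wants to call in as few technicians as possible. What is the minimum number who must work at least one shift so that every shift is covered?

7 slots to fill and no one can take more than 4, so at least ⌈7/4⌉ = 2 technicians are needed.
Shifts {Oct 19, Oct 21, Oct 23} need 3 slots, but among the technicians available for them (Costa, Gallo, and Diallo) any 2 together supply at most 2. So 2 technicians are not enough.
Costa, Gallo, and Diallo alone can cover everything: Oct 18→Costa, Oct 19→Diallo, Oct 20→Costa, Oct 21→Costa, Oct 22→Costa, Oct 23→Gallo, Oct 24→Gallo.

3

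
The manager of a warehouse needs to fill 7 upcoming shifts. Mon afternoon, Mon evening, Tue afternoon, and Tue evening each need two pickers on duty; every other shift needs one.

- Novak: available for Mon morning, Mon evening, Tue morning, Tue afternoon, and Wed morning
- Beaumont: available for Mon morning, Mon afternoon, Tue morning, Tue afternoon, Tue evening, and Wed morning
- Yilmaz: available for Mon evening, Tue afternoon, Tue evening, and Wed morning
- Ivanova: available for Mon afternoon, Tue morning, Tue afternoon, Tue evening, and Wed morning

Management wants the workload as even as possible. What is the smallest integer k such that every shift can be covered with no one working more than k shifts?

With 4 pickers and 11 worker-slots to fill, someone must work at least ⌈11/4⌉ = 3 shifts, so k ≥ 3.
k = 3 works: Mon morning→Novak, Mon afternoon→Beaumont+Ivanova, Mon evening→Novak+Yilmaz, Tue morning→Novak, Tue afternoon→Yilmaz+Ivanova, Tue evening→Beaumont+Yilmaz, Wed morning→Beaumont.
Loads: Novak 3, Beaumont 3, Yilmaz 3, Ivanova 2 — all ≤ 3.

3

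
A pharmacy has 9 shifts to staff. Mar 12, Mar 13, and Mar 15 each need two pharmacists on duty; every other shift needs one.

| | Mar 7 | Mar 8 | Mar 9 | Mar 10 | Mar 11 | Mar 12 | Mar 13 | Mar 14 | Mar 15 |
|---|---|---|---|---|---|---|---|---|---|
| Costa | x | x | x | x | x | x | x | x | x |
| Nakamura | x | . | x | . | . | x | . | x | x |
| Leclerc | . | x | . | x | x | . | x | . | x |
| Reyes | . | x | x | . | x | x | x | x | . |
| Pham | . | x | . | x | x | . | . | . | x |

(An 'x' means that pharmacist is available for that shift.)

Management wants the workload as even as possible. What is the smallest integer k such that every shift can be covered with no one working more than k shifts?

3

With 5 pharmacists and 12 worker-slots to fill, someone must work at least ⌈12/5⌉ = 3 shifts, so k ≥ 3.
k = 3 works: Mar 7→Costa, Mar 8→Leclerc, Mar 9→Costa, Mar 10→Costa, Mar 11→Leclerc, Mar 12→Nakamura+Reyes, Mar 13→Leclerc+Reyes, Mar 14→Nakamura, Mar 15→Nakamura+Pham.
Loads: Costa 3, Nakamura 3, Leclerc 3, Reyes 2, Pham 1 — all ≤ 3.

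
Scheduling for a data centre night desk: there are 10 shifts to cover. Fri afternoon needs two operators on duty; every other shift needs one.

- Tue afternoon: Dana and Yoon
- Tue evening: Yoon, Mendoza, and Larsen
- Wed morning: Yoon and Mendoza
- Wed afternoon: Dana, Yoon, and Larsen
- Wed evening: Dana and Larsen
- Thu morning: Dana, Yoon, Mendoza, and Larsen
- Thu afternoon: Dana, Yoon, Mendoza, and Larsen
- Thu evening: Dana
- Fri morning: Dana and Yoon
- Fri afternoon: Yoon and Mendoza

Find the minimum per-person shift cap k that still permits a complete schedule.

3

With 4 operators and 11 worker-slots to fill, someone must work at least ⌈11/4⌉ = 3 shifts, so k ≥ 3.
k = 3 works: Tue afternoon→Dana, Tue evening→Mendoza, Wed morning→Yoon, Wed afternoon→Larsen, Wed evening→Dana, Thu morning→Mendoza, Thu afternoon→Larsen, Thu evening→Dana, Fri morning→Yoon, Fri afternoon→Yoon+Mendoza.
Loads: Dana 3, Yoon 3, Mendoza 3, Larsen 2 — all ≤ 3.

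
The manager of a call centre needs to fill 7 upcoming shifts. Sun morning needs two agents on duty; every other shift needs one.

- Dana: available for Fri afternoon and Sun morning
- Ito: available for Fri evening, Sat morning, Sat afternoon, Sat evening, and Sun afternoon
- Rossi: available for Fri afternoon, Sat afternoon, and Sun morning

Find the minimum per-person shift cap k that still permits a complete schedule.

4

With 3 agents and 8 worker-slots to fill, someone must work at least ⌈8/3⌉ = 3 shifts, so k ≥ 3.
k = 3 fails: Shifts {Fri evening, Sat morning, Sat evening, Sun afternoon} need 4 worker-slots in total, but the agents available for any of those shifts (Ito) can supply at most 3 among them. So no valid schedule exists.
k = 4 works: Fri afternoon→Dana, Fri evening→Ito, Sat morning→Ito, Sat afternoon→Rossi, Sat evening→Ito, Sun morning→Dana+Rossi, Sun afternoon→Ito.
Loads: Dana 2, Ito 4, Rossi 2 — all ≤ 4.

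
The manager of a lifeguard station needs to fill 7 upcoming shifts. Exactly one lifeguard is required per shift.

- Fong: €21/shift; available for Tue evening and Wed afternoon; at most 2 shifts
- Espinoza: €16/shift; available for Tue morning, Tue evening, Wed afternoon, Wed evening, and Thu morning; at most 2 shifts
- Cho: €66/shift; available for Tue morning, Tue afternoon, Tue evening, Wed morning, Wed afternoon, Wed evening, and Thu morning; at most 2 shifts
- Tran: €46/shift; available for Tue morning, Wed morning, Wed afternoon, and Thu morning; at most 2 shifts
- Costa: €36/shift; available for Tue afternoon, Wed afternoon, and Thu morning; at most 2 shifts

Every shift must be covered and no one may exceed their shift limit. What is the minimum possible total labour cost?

Picking the cheapest available lifeguard for each shift independently would cost €162, but that ignores the shift limits.
An optimal schedule: Tue morning→Espinoza, Tue afternoon→Costa, Tue evening→Fong, Wed morning→Tran, Wed afternoon→Fong, Wed evening→Espinoza, Thu morning→Costa.
Total: 16 + 36 + 21 + 46 + 21 + 16 + 36 = €192.

€192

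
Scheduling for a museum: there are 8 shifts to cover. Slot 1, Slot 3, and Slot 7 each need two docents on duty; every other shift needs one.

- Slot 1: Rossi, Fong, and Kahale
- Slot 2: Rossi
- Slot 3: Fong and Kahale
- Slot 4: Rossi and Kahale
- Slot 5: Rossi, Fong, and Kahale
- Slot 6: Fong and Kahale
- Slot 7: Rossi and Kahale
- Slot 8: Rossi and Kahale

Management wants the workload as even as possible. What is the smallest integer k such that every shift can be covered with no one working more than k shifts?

With 3 docents and 11 worker-slots to fill, someone must work at least ⌈11/3⌉ = 4 shifts, so k ≥ 4.
k = 4 works: Slot 1→Fong+Kahale, Slot 2→Rossi, Slot 3→Fong+Kahale, Slot 4→Rossi, Slot 5→Fong, Slot 6→Fong, Slot 7→Rossi+Kahale, Slot 8→Rossi.
Loads: Rossi 4, Fong 4, Kahale 3 — all ≤ 4.

4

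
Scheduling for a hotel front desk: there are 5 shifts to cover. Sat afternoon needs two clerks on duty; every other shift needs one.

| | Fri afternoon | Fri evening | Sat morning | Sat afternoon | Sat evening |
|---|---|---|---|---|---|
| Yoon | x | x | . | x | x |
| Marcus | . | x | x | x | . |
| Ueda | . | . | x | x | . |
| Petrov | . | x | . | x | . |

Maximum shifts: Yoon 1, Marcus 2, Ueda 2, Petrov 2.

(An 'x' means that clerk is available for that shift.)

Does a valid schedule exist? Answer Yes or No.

Total capacity is 7 and 6 slots are needed, so capacity alone doesn't rule it out.
Shifts {Fri afternoon, Sat evening} need 2 worker-slots in total, but the clerks available for any of those shifts (Yoon) can supply at most 1 among them. So no valid schedule exists.

No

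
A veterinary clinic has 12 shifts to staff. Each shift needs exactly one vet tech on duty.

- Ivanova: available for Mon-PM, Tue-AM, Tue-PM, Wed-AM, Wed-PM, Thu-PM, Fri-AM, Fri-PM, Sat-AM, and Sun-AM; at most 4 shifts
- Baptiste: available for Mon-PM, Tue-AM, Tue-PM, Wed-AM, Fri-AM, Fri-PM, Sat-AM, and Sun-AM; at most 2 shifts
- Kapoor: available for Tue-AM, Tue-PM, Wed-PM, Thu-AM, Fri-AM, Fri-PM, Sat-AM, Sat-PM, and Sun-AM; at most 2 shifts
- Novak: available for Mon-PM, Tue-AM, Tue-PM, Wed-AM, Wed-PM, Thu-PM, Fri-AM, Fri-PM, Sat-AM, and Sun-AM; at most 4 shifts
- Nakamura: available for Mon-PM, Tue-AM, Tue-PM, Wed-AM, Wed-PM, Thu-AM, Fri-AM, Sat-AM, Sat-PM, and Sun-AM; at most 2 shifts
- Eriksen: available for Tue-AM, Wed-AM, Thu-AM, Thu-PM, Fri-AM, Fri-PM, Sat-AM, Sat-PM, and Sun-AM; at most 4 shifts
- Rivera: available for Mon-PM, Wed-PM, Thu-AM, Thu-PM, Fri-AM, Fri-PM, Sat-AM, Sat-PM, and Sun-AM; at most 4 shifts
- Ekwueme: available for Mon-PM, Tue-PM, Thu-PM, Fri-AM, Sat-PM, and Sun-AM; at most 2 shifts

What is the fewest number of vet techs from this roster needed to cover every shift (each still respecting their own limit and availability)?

12 slots to fill and no one can take more than 4, so at least ⌈12/4⌉ = 3 vet techs are needed.
Ivanova, Novak, and Eriksen alone can cover everything: Mon-PM→Ivanova, Tue-AM→Ivanova, Tue-PM→Ivanova, Wed-AM→Novak, Wed-PM→Ivanova, Thu-AM→Eriksen, Thu-PM→Novak, Fri-AM→Novak, Fri-PM→Novak, Sat-AM→Eriksen, Sat-PM→Eriksen, Sun-AM→Eriksen.

3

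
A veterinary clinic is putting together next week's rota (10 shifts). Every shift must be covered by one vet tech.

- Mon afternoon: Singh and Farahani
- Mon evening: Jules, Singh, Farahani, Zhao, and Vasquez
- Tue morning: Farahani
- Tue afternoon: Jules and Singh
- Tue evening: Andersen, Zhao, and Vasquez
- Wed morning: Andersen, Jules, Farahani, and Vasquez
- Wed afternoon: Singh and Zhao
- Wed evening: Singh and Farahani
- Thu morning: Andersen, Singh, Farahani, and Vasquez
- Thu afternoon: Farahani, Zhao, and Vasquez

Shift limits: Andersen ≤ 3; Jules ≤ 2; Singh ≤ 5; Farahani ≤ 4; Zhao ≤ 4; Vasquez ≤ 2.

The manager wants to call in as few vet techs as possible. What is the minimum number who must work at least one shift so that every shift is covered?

10 slots to fill and no one can take more than 5, so at least ⌈10/5⌉ = 2 vet techs are needed.
Any 2 vet techs together have capacity at most 5+4 = 9 < 10 slots, so 2 can never suffice.
Andersen, Singh, and Farahani alone can cover everything: Mon afternoon→Singh, Mon evening→Singh, Tue morning→Farahani, Tue afternoon→Singh, Tue evening→Andersen, Wed morning→Andersen, Wed afternoon→Singh, Wed evening→Singh, Thu morning→Andersen, Thu afternoon→Farahani.

3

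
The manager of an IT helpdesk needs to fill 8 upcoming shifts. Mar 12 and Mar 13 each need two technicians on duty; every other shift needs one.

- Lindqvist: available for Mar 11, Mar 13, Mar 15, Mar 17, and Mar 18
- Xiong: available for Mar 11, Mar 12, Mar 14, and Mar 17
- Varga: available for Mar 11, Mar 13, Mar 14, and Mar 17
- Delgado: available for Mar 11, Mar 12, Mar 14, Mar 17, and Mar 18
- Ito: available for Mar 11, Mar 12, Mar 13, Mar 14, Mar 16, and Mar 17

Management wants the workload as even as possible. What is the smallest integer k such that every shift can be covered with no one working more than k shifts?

2

With 5 technicians and 10 worker-slots to fill, someone must work at least ⌈10/5⌉ = 2 shifts, so k ≥ 2.
k = 2 works: Mar 11→Varga, Mar 12→Xiong+Delgado, Mar 13→Varga+Ito, Mar 14→Xiong, Mar 15→Lindqvist, Mar 16→Ito, Mar 17→Delgado, Mar 18→Lindqvist.
Loads: Lindqvist 2, Xiong 2, Varga 2, Delgado 2, Ito 2 — all ≤ 2.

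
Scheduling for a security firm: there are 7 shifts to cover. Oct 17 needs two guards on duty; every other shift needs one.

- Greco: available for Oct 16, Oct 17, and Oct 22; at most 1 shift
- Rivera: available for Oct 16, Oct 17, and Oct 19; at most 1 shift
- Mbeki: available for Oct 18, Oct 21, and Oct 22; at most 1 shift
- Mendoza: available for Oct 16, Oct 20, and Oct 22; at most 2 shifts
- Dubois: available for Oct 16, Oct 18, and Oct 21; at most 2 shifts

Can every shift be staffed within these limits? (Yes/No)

No

Shifts {Oct 17, Oct 19} need 3 worker-slots in total, but the guards available for any of those shifts (Greco and Rivera) can supply at most 2 among them. So no valid schedule exists.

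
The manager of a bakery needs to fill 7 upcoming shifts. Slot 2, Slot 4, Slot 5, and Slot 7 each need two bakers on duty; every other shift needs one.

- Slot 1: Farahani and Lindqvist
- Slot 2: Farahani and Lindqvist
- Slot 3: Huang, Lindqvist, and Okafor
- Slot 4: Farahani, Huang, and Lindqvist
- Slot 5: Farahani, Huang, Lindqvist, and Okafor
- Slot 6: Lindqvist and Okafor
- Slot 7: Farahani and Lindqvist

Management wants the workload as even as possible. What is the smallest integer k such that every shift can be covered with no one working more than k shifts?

3

With 4 bakers and 11 worker-slots to fill, someone must work at least ⌈11/4⌉ = 3 shifts, so k ≥ 3.
k = 3 works: Slot 1→Farahani, Slot 2→Farahani+Lindqvist, Slot 3→Huang, Slot 4→Huang+Lindqvist, Slot 5→Huang+Okafor, Slot 6→Okafor, Slot 7→Farahani+Lindqvist.
Loads: Farahani 3, Huang 3, Lindqvist 3, Okafor 2 — all ≤ 3.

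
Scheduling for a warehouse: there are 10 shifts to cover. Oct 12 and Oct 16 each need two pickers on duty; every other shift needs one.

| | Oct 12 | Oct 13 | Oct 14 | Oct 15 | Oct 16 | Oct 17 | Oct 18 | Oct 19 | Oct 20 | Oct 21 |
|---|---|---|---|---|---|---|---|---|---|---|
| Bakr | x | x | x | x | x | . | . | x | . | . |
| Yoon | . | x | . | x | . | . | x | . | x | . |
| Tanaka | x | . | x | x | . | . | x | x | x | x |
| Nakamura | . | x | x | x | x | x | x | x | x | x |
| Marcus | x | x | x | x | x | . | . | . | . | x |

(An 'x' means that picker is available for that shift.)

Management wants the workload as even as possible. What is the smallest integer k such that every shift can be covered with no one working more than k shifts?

With 5 pickers and 12 worker-slots to fill, someone must work at least ⌈12/5⌉ = 3 shifts, so k ≥ 3.
k = 3 works: Oct 12→Bakr+Tanaka, Oct 13→Yoon, Oct 14→Tanaka, Oct 15→Nakamura, Oct 16→Bakr+Nakamura, Oct 17→Nakamura, Oct 18→Yoon, Oct 19→Bakr, Oct 20→Yoon, Oct 21→Tanaka.
Loads: Bakr 3, Yoon 3, Tanaka 3, Nakamura 3, Marcus 0 — all ≤ 3.

3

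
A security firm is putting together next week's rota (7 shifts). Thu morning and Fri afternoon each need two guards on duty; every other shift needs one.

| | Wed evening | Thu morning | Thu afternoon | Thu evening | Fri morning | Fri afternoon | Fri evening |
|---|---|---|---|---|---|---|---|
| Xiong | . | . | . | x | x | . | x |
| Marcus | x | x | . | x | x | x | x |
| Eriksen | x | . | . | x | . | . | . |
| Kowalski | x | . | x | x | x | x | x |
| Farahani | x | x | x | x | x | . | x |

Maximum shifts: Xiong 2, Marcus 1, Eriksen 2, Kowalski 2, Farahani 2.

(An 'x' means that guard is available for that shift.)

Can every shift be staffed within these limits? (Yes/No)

Total capacity is 9 and 9 slots are needed, so capacity alone doesn't rule it out.
Shifts {Thu morning, Fri afternoon} need 4 worker-slots in total, but the guards available for any of those shifts (Marcus, Kowalski, and Farahani) can supply at most 3 among them. So no valid schedule exists.

No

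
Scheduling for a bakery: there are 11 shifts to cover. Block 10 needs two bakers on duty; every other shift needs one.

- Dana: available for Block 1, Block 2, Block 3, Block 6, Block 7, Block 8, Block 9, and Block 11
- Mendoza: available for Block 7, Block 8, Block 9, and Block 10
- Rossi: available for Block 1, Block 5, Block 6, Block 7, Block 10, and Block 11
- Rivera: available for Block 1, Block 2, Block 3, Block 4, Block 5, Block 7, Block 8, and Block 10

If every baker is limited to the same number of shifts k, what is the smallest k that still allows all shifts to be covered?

3

With 4 bakers and 12 worker-slots to fill, someone must work at least ⌈12/4⌉ = 3 shifts, so k ≥ 3.
k = 3 works: Block 1→Rossi, Block 2→Dana, Block 3→Dana, Block 4→Rivera, Block 5→Rossi, Block 6→Dana, Block 7→Rivera, Block 8→Mendoza, Block 9→Mendoza, Block 10→Mendoza+Rivera, Block 11→Rossi.
Loads: Dana 3, Mendoza 3, Rossi 3, Rivera 3 — all ≤ 3.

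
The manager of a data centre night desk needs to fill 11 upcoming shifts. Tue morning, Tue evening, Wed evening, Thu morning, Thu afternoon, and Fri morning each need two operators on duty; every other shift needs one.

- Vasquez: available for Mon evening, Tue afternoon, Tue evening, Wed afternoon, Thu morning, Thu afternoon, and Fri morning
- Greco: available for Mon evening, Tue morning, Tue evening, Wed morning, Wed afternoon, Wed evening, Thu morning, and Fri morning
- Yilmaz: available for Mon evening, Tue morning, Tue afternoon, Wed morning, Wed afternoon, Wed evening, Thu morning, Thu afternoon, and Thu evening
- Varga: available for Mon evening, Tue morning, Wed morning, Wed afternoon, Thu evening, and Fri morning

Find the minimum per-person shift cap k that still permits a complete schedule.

5

With 4 operators and 17 worker-slots to fill, someone must work at least ⌈17/4⌉ = 5 shifts, so k ≥ 5.
k = 5 works: Mon evening→Yilmaz, Tue morning→Greco+Yilmaz, Tue afternoon→Vasquez, Tue evening→Vasquez+Greco, Wed morning→Greco, Wed afternoon→Varga, Wed evening→Greco+Yilmaz, Thu morning→Vasquez+Greco, Thu afternoon→Vasquez+Yilmaz, Thu evening→Yilmaz, Fri morning→Vasquez+Varga.
Loads: Vasquez 5, Greco 5, Yilmaz 5, Varga 2 — all ≤ 5.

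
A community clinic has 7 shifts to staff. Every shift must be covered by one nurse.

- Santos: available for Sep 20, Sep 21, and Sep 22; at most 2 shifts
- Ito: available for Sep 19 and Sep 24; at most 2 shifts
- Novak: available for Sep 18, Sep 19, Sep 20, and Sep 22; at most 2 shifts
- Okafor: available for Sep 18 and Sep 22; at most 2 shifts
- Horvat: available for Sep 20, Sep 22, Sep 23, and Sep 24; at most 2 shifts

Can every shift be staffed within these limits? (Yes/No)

Yes

Sep 21 can only be covered by Santos, so that assignment is forced.
Sep 23 can only be covered by Horvat, so that assignment is forced.
One valid schedule: Sep 18→Novak, Sep 19→Ito, Sep 20→Santos, Sep 21→Santos, Sep 22→Novak, Sep 23→Horvat, Sep 24→Ito.
Loads: Santos 2/2, Ito 2/2, Novak 2/2, Okafor 0/2, Horvat 1/2 — all within limits.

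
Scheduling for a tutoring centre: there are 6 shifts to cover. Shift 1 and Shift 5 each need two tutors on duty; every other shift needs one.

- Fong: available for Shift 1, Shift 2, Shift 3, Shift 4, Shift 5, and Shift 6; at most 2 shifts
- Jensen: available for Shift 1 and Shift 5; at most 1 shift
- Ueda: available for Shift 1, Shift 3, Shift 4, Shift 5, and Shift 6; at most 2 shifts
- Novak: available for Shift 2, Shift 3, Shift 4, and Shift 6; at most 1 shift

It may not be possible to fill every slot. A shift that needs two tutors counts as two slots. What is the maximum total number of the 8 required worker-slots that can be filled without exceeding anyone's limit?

6

Total capacity across all tutors is 2+1+2+1 = 6, and 8 slots are needed, so at most 6 can be filled.
An assignment achieving 6: Shift 1→Fong+Jensen, Shift 2→Fong, Shift 3→Ueda, Shift 4→Ueda, Shift 6→Novak.
Loads: Fong 2/2, Jensen 1/1, Ueda 2/2, Novak 1/1.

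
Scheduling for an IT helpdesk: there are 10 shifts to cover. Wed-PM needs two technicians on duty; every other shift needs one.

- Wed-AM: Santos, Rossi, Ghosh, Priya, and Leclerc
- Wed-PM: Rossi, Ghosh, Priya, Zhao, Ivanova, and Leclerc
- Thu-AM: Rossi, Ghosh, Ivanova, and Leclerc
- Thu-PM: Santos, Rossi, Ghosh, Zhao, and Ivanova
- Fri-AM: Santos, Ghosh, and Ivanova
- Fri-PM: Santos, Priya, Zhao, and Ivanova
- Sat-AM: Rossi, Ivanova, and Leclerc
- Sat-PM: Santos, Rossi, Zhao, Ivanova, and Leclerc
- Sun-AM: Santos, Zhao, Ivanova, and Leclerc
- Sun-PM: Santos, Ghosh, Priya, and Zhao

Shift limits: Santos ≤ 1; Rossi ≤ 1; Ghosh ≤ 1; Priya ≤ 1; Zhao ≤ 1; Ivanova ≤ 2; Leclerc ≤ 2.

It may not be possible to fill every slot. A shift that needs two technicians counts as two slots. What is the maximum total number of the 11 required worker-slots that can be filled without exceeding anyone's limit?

9

Total capacity across all technicians is 1+1+1+1+1+2+2 = 9, and 11 slots are needed, so at most 9 can be filled.
An assignment achieving 9: Wed-AM→Leclerc, Wed-PM→Leclerc, Thu-AM→Ghosh, Thu-PM→Ivanova, Fri-AM→Santos, Fri-PM→Priya, Sat-AM→Rossi, Sat-PM→Ivanova, Sun-AM→Zhao.
Loads: Santos 1/1, Rossi 1/1, Ghosh 1/1, Priya 1/1, Zhao 1/1, Ivanova 2/2, Leclerc 2/2.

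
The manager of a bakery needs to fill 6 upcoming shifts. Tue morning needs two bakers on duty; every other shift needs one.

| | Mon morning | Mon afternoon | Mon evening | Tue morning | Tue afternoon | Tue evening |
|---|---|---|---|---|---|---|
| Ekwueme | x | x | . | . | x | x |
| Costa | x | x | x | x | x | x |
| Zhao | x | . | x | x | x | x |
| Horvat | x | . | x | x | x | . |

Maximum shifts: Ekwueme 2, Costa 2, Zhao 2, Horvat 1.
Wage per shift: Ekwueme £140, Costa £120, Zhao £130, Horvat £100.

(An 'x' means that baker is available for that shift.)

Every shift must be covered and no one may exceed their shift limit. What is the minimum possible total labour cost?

£880

Picking the cheapest available baker for each shift independently would cost £760, but that ignores the shift limits.
An optimal schedule: Mon morning→Zhao, Mon afternoon→Ekwueme, Mon evening→Costa, Tue morning→Costa+Zhao, Tue afternoon→Horvat, Tue evening→Ekwueme.
Total: 130 + 140 + 120 + 120 + 130 + 100 + 140 = £880.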